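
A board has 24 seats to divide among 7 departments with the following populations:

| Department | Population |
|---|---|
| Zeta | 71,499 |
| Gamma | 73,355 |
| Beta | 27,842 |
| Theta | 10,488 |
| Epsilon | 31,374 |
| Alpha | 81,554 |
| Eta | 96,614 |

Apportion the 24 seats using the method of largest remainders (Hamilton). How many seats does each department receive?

Zeta=4, Gamma=4, Beta=2, Theta=1, Epsilon=2, Alpha=5, Eta=6

Standard divisor: 392726 ÷ 24 ≈ 16363.583.
Standard quotas: Zeta 4.3694, Gamma 4.4828, Beta 1.7015, Theta 0.6409, Epsilon 1.9173, Alpha 4.9839, Eta 5.9042.
Lower quotas: Zeta 4, Gamma 4, Beta 1, Theta 0, Epsilon 1, Alpha 4, Eta 5 (sum 19, leaving 5 seats).
Remainders in descending order: Alpha 0.9839, Epsilon 0.9173, Eta 0.9042, Beta 0.7015, Theta 0.6409, Gamma 0.4828, Zeta 0.3694.
The surplus seats go to Alpha, Epsilon, Eta, Beta, Theta.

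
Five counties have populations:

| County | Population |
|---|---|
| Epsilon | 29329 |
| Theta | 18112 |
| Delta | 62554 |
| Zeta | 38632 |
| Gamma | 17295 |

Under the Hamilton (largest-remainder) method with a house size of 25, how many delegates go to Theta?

Total 165922; standard divisor 165922/25 ≈ 6636.88.
Standard quotas: Epsilon 4.4191, Theta 2.7290, Delta 9.4252, Zeta 5.8208, Gamma 2.6059.
Lower quotas: Epsilon 4, Theta 2, Delta 9, Zeta 5, Gamma 2 (sum 22, leaving 3 seats).
Remainders in descending order: Zeta 0.8208, Theta 0.7290, Gamma 0.6059, Delta 0.4252, Epsilon 0.4191.
The surplus seats go to Zeta, Theta, Gamma.
Theta receives 3.

3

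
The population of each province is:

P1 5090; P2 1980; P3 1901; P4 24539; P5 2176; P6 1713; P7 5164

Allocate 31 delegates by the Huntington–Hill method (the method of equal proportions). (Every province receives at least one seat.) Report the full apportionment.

With divisor 1401: modified quotas P1 3.633, P2 1.413, P3 1.357, P4 17.515, P5 1.553, P6 1.223, P7 3.686.
Geometric-mean thresholds: P1 √(3·4)=3.464, P2 √(1·2)=1.414, P3 √(1·2)=1.414, P4 √(17·18)=17.493, P5 √(1·2)=1.414, P6 √(1·2)=1.414, P7 √(3·4)=3.464.
Each quota rounded against its threshold gives P1 4, P2 1, P3 1, P4 18, P5 2, P6 1, P7 4 (total 31).

P1 4, P2 1, P3 1, P4 18, P5 2, P6 1, P7 4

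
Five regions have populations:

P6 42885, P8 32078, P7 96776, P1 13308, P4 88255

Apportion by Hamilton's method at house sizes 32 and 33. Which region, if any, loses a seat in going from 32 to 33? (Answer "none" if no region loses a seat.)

P1

At 32 seats: P6 5, P8 4, P7 11, P1 2, P4 10.
At 33 seats: P6 5, P8 4, P7 12, P1 1, P4 11.
P1 drops from 2 to 1.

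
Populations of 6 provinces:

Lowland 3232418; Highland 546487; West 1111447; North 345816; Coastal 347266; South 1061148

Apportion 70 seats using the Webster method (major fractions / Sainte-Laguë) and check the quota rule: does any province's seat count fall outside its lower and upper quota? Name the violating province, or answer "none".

Standard quotas: Lowland 34.053, Highland 5.757, West 11.709, North 3.643, Coastal 3.658, South 11.179.
Webster allocation: Lowland 33, Highland 6, West 12, North 4, Coastal 4, South 11.
Lowland has quota 34.053 (lower 34, upper 35) but receives 33 — outside the quota interval.

Lowland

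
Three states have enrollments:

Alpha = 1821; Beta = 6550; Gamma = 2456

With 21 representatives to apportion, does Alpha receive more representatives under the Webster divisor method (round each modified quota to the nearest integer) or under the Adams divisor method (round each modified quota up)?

Adams

Webster: Alpha 3, Beta 13, Gamma 5.
Adams: Alpha 4, Beta 12, Gamma 5.
Alpha gets 3 under Webster and 4 under Adams.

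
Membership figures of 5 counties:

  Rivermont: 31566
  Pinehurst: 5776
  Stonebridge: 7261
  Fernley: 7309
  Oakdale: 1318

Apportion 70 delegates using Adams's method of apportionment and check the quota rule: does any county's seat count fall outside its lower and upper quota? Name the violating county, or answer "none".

Rivermont

Standard quotas: Rivermont 41.511, Pinehurst 7.596, Stonebridge 9.549, Fernley 9.612, Oakdale 1.733.
Adams allocation: Rivermont 40, Pinehurst 8, Stonebridge 10, Fernley 10, Oakdale 2.
Rivermont has quota 41.511 (lower 41, upper 42) but receives 40 — outside the quota interval.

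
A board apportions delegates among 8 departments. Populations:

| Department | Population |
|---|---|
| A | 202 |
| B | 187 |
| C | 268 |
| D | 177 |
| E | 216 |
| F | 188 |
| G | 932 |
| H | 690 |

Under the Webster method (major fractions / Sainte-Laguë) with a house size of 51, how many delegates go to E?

4

Standard divisor 2860/51 ≈ 56.078; standard quotas: A 3.602, B 3.335, C 4.779, D 3.156, E 3.852, F 3.352, G 16.620, H 12.304.
Rounding to the nearest integer gives A 4, B 3, C 5, D 3, E 4, F 3, G 17, H 12 — total 51, matching the house size, so no adjustment is needed.
E receives 4.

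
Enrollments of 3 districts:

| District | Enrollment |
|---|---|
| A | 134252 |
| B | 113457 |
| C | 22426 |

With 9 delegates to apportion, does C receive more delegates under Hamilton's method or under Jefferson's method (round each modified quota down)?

Hamilton: A 4, B 4, C 1.
Jefferson: A 5, B 4, C 0.
C gets 1 under Hamilton and 0 under Jefferson.

Hamilton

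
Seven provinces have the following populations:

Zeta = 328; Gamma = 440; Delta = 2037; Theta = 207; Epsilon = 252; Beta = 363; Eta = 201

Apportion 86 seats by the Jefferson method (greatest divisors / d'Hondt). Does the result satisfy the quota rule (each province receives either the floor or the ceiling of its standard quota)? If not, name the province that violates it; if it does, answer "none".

Standard quotas: Zeta 7.369, Gamma 9.885, Delta 45.763, Theta 4.650, Epsilon 5.661, Beta 8.155, Eta 4.516.
Jefferson allocation: Zeta 7, Gamma 10, Delta 48, Theta 4, Epsilon 5, Beta 8, Eta 4.
Delta has quota 45.763 (lower 45, upper 46) but receives 48 — outside the quota interval.

Delta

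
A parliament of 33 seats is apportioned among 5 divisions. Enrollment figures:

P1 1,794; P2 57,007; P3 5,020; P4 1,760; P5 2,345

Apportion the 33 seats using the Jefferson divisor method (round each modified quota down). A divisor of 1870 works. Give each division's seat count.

P1: 0, P2: 30, P3: 2, P4: 0, P5: 1

With modified divisor 1870: modified quotas P1 0.959, P2 30.485, P3 2.684, P4 0.941, P5 1.254.
Rounding down: P1 0, P2 30, P3 2, P4 0, P5 1 (total 33).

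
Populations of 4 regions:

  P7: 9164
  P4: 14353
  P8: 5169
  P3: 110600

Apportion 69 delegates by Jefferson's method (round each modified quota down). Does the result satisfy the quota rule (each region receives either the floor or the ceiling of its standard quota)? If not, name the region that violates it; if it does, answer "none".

P3

Standard quotas: P7 4.540, P4 7.110, P8 2.561, P3 54.789.
Jefferson allocation: P7 4, P4 7, P8 2, P3 56.
P3 has quota 54.789 (lower 54, upper 55) but receives 56 — outside the quota interval.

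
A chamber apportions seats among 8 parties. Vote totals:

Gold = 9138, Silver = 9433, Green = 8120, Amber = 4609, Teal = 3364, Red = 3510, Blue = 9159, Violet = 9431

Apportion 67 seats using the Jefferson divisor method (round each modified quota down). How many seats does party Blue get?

11

Standard divisor 56764/67 ≈ 847.224; standard quotas: Gold 10.786, Silver 11.134, Green 9.584, Amber 5.440, Teal 3.971, Red 4.143, Blue 10.811, Violet 11.132.
Rounding down gives 10, 11, 9, 5, 3, 4, 10, 11 = 63 seats, so the divisor must be adjusted.
With modified divisor 800: modified quotas Gold 11.422, Silver 11.791, Green 10.150, Amber 5.761, Teal 4.205, Red 4.388, Blue 11.449, Violet 11.789.
Rounding down: Gold 11, Silver 11, Green 10, Amber 5, Teal 4, Red 4, Blue 11, Violet 11 (total 67).
Blue receives 11.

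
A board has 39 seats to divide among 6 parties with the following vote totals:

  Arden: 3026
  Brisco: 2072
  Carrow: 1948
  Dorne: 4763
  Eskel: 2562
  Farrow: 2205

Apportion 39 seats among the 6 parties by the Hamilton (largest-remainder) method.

Arden: 7, Brisco: 5, Carrow: 5, Dorne: 11, Eskel: 6, Farrow: 5

Standard divisor: 16576 ÷ 39 ≈ 425.026.
Standard quotas: Arden 7.120, Brisco 4.875, Carrow 4.583, Dorne 11.206, Eskel 6.028, Farrow 5.188.
Lower quotas: Arden 7, Brisco 4, Carrow 4, Dorne 11, Eskel 6, Farrow 5 (sum 37, leaving 2 seats).
Remainders in descending order: Brisco 0.875, Carrow 0.583, Dorne 0.206, Farrow 0.188, Arden 0.120, Eskel 0.028.
Largest remainders: Brisco, Carrow receive the extra seats.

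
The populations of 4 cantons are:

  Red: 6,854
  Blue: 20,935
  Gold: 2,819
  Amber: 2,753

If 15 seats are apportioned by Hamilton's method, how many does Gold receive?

The standard divisor is 33361/15 ≈ 2224.067.
Standard quotas: Red 3.0817, Blue 9.4129, Gold 1.2675, Amber 1.2378.
Lower quotas: Red 3, Blue 9, Gold 1, Amber 1 (sum 14, leaving 1 seat).
Remainders in descending order: Blue 0.4129, Gold 0.2675, Amber 0.2378, Red 0.0817.
Largest remainder: Blue receives the extra seat.
Gold receives 1.

1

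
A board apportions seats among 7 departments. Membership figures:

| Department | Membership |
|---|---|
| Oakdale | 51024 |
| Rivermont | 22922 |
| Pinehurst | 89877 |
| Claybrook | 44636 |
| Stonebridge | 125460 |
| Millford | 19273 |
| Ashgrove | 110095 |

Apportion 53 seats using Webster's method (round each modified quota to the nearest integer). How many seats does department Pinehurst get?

10

Standard divisor 463287/53 ≈ 8741.264; standard quotas: Oakdale 5.837, Rivermont 2.622, Pinehurst 10.282, Claybrook 5.106, Stonebridge 14.353, Millford 2.205, Ashgrove 12.595.
Rounding to the nearest integer gives Oakdale 6, Rivermont 3, Pinehurst 10, Claybrook 5, Stonebridge 14, Millford 2, Ashgrove 13 — total 53, matching the house size, so no adjustment is needed.
Pinehurst receives 10.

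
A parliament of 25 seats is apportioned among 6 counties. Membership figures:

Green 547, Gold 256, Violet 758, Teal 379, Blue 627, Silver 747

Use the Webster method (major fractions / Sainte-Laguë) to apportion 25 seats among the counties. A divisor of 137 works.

Green=4, Gold=2, Violet=6, Teal=3, Blue=5, Silver=5

With modified divisor 137: modified quotas Green 3.993, Gold 1.869, Violet 5.533, Teal 2.766, Blue 4.577, Silver 5.453.
Rounding to the nearest integer: Green 4, Gold 2, Violet 6, Teal 3, Blue 5, Silver 5 (total 25).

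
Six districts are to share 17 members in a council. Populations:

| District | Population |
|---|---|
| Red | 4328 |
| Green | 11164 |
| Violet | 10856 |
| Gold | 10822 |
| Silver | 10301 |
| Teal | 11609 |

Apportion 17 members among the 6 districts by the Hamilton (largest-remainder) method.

Standard divisor: 59080 ÷ 17 ≈ 3475.294.
Standard quotas: Red 1.2454, Green 3.2124, Violet 3.1238, Gold 3.1140, Silver 2.9641, Teal 3.3404.
Lower quotas: Red 1, Green 3, Violet 3, Gold 3, Silver 2, Teal 3 (sum 15, leaving 2 seats).
Remainders in descending order: Silver 0.9641, Teal 0.3404, Red 0.2454, Green 0.2124, Violet 0.1238, Gold 0.1140.
Largest remainders: Silver, Teal receive the extra seats.

Red 1; Green 3; Violet 3; Gold 3; Silver 3; Teal 4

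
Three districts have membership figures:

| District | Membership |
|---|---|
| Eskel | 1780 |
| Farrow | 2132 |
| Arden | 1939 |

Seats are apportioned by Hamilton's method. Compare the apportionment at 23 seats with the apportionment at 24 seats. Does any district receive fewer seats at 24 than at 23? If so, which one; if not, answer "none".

none

At 23 seats: Eskel 7, Farrow 8, Arden 8.
At 24 seats: Eskel 7, Farrow 9, Arden 8.
No district's allocation decreased.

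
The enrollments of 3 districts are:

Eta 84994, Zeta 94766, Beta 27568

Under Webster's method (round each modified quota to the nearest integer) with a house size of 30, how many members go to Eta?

Standard divisor 207328/30 ≈ 6910.933; standard quotas: Eta 12.298, Zeta 13.712, Beta 3.989.
Rounding to the nearest integer gives Eta 12, Zeta 14, Beta 4 — total 30, matching the house size, so no adjustment is needed.
Eta receives 12.

12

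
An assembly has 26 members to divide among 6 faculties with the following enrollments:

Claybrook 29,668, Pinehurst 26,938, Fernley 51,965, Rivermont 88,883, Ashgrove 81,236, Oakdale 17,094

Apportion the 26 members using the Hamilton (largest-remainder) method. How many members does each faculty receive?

Total 295784; standard divisor 295784/26 ≈ 11376.308.
Standard quotas: Claybrook 2.6079, Pinehurst 2.3679, Fernley 4.5678, Rivermont 7.8130, Ashgrove 7.1408, Oakdale 1.5026.
Lower quotas: Claybrook 2, Pinehurst 2, Fernley 4, Rivermont 7, Ashgrove 7, Oakdale 1 (sum 23, leaving 3 seats).
Remainders in descending order: Rivermont 0.8130, Claybrook 0.6079, Fernley 0.5678, Oakdale 0.5026, Pinehurst 0.3679, Ashgrove 0.1408.
Largest remainders: Rivermont, Claybrook, Fernley receive the extra seats.

Claybrook=3; Pinehurst=2; Fernley=5; Rivermont=8; Ashgrove=7; Oakdale=1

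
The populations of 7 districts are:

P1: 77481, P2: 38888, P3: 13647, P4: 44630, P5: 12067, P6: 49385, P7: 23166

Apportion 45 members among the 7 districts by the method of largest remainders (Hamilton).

Standard divisor: 259264 ÷ 45 ≈ 5761.422.
Standard quotas: P1 13.4482, P2 6.7497, P3 2.3687, P4 7.7464, P5 2.0944, P6 8.5717, P7 4.0209.
Lower quotas: P1 13, P2 6, P3 2, P4 7, P5 2, P6 8, P7 4 (sum 42, leaving 3 seats).
Remainders in descending order: P2 0.7497, P4 0.7464, P6 0.5717, P1 0.4482, P3 0.3687, P5 0.0944, P7 0.0209.
The surplus seats go to P2, P4, P6.

P1: 13, P2: 7, P3: 2, P4: 8, P5: 2, P6: 9, P7: 4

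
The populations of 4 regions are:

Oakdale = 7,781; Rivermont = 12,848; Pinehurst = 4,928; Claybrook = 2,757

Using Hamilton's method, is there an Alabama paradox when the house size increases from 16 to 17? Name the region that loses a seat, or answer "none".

At 16 seats: Oakdale 4, Rivermont 7, Pinehurst 3, Claybrook 2.
At 17 seats: Oakdale 5, Rivermont 8, Pinehurst 3, Claybrook 1.
Claybrook drops from 2 to 1.

Claybrook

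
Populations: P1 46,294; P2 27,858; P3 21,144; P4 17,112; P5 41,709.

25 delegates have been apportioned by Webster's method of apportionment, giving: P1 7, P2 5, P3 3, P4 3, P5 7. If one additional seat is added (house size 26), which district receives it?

P1

Priority for the next seat is population ÷ (current seats + 0.5).
Priorities: P1 6172.533, P2 5065.091, P3 6041.143, P4 4889.143, P5 5561.200.
Highest priority: P1.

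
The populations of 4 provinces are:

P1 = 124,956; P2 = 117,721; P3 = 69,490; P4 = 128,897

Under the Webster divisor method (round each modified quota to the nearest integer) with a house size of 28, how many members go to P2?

Standard divisor 441064/28 ≈ 15752.286; standard quotas: P1 7.933, P2 7.473, P3 4.411, P4 8.183.
Rounding to the nearest integer gives 8, 7, 4, 8 = 27 seats, so the divisor must be adjusted.
With modified divisor 15600: modified quotas P1 8.010, P2 7.546, P3 4.454, P4 8.263.
Rounding to the nearest integer: P1 8, P2 8, P3 4, P4 8 (total 28).
P2 receives 8.

8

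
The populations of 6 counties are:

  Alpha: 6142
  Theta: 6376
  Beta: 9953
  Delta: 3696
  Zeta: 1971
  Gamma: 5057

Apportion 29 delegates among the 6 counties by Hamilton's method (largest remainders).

Standard divisor: 33195 ÷ 29 ≈ 1144.655.
Standard quotas: Alpha 5.3658, Theta 5.5702, Beta 8.6952, Delta 3.2289, Zeta 1.7219, Gamma 4.4179.
Lower quotas: Alpha 5, Theta 5, Beta 8, Delta 3, Zeta 1, Gamma 4 (sum 26, leaving 3 seats).
Remainders in descending order: Zeta 0.7219, Beta 0.6952, Theta 0.5702, Gamma 0.4179, Alpha 0.3658, Delta 0.2289.
Largest remainders: Zeta, Beta, Theta receive the extra seats.

Alpha 5; Theta 6; Beta 9; Delta 3; Zeta 2; Gamma 4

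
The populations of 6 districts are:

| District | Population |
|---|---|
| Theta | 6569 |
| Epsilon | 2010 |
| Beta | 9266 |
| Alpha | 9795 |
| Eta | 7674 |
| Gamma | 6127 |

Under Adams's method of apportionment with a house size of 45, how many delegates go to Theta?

Standard divisor 41441/45 ≈ 920.911; standard quotas: Theta 7.133, Epsilon 2.183, Beta 10.062, Alpha 10.636, Eta 8.333, Gamma 6.653.
Rounding up gives 8, 3, 11, 11, 9, 7 = 49 seats, so the divisor must be adjusted.
With modified divisor 990: modified quotas Theta 6.635, Epsilon 2.030, Beta 9.360, Alpha 9.894, Eta 7.752, Gamma 6.189.
Rounding up: Theta 7, Epsilon 3, Beta 10, Alpha 10, Eta 8, Gamma 7 (total 45).
Theta receives 7.

7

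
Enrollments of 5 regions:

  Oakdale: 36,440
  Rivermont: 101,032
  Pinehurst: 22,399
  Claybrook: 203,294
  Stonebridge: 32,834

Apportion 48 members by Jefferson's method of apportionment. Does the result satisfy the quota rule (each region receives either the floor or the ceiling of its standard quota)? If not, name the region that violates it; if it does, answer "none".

Claybrook

Standard quotas: Oakdale 4.417, Rivermont 12.246, Pinehurst 2.715, Claybrook 24.642, Stonebridge 3.980.
Jefferson allocation: Oakdale 4, Rivermont 12, Pinehurst 2, Claybrook 26, Stonebridge 4.
Claybrook has quota 24.642 (lower 24, upper 25) but receives 26 — outside the quota interval.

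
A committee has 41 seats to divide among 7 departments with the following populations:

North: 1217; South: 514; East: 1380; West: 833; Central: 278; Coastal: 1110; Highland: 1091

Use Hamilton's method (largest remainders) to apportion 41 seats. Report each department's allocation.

Standard divisor: 6423 ÷ 41 ≈ 156.659.
Standard quotas: North 7.768, South 3.281, East 8.809, West 5.317, Central 1.775, Coastal 7.085, Highland 6.964.
Lower quotas: North 7, South 3, East 8, West 5, Central 1, Coastal 7, Highland 6 (sum 37, leaving 4 seats).
Remainders in descending order: Highland 0.964, East 0.809, Central 0.775, North 0.768, West 0.317, South 0.281, Coastal 0.085.
Largest remainders: Highland, East, Central, North receive the extra seats.

North: 8, South: 3, East: 9, West: 5, Central: 2, Coastal: 7, Highland: 7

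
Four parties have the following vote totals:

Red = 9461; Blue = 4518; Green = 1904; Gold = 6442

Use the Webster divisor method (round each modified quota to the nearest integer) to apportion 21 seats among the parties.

Standard divisor 22325/21 ≈ 1063.095; standard quotas: Red 8.899, Blue 4.250, Green 1.791, Gold 6.060.
Rounding to the nearest integer gives Red 9, Blue 4, Green 2, Gold 6 — total 21, matching the house size, so no adjustment is needed.

Red=9, Blue=4, Green=2, Gold=6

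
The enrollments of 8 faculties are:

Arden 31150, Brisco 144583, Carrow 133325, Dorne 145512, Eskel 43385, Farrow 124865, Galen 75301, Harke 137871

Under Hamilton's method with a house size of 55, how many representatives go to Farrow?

8

Standard divisor: 835992 ÷ 55 ≈ 15199.855.
Standard quotas: Arden 2.0494, Brisco 9.5121, Carrow 8.7715, Dorne 9.5732, Eskel 2.8543, Farrow 8.2149, Galen 4.9541, Harke 9.0705.
Lower quotas: Arden 2, Brisco 9, Carrow 8, Dorne 9, Eskel 2, Farrow 8, Galen 4, Harke 9 (sum 51, leaving 4 seats).
Remainders in descending order: Galen 0.9541, Eskel 0.8543, Carrow 0.7715, Dorne 0.5732, Brisco 0.5121, Farrow 0.2149, Harke 0.0705, Arden 0.0494.
Largest remainders: Galen, Eskel, Carrow, Dorne receive the extra seats.
Farrow receives 8.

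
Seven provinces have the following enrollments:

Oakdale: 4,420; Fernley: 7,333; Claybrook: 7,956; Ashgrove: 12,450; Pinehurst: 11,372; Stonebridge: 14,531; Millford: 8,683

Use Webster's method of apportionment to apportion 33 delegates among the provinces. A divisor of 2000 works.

Oakdale 2, Fernley 4, Claybrook 4, Ashgrove 6, Pinehurst 6, Stonebridge 7, Millford 4

With modified divisor 2000: modified quotas Oakdale 2.210, Fernley 3.667, Claybrook 3.978, Ashgrove 6.225, Pinehurst 5.686, Stonebridge 7.266, Millford 4.341.
Rounding to the nearest integer: Oakdale 2, Fernley 4, Claybrook 4, Ashgrove 6, Pinehurst 6, Stonebridge 7, Millford 4 (total 33).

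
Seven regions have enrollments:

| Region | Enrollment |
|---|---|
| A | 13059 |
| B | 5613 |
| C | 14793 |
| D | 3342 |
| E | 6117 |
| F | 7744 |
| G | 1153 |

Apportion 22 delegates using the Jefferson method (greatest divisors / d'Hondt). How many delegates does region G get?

Standard divisor 51821/22 ≈ 2355.5; standard quotas: A 5.544, B 2.383, C 6.280, D 1.419, E 2.597, F 3.288, G 0.489.
Rounding down gives 5, 2, 6, 1, 2, 3, 0 = 19 seats, so the divisor must be adjusted.
With modified divisor 2000: modified quotas A 6.529, B 2.807, C 7.396, D 1.671, E 3.058, F 3.872, G 0.577.
Rounding down: A 6, B 2, C 7, D 1, E 3, F 3, G 0 (total 22).
G receives 0.

0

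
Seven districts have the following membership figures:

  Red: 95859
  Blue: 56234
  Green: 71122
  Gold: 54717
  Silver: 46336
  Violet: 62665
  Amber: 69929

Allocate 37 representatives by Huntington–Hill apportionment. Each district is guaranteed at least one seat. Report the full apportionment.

Red 8, Blue 4, Green 6, Gold 4, Silver 4, Violet 5, Amber 6

With divisor 12671: modified quotas Red 7.565, Blue 4.438, Green 5.613, Gold 4.318, Silver 3.657, Violet 4.946, Amber 5.519.
Geometric-mean thresholds: Red √(7·8)=7.483, Blue √(4·5)=4.472, Green √(5·6)=5.477, Gold √(4·5)=4.472, Silver √(3·4)=3.464, Violet √(4·5)=4.472, Amber √(5·6)=5.477.
Each quota rounded against its threshold gives Red 8, Blue 4, Green 6, Gold 4, Silver 4, Violet 5, Amber 6 (total 37).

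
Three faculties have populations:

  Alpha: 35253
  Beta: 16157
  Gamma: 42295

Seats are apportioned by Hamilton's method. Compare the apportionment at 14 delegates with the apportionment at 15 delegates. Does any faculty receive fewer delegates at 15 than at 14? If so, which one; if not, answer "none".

At 14 seats: Alpha 5, Beta 3, Gamma 6.
At 15 seats: Alpha 6, Beta 2, Gamma 7.
Beta drops from 3 to 2.

Beta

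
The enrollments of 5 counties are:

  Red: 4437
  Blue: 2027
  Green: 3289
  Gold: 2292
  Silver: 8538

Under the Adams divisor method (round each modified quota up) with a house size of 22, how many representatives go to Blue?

2

Standard divisor 20583/22 ≈ 935.591; standard quotas: Red 4.742, Blue 2.167, Green 3.515, Gold 2.450, Silver 9.126.
Rounding up gives 5, 3, 4, 3, 10 = 25 seats, so the divisor must be adjusted.
With modified divisor 1080: modified quotas Red 4.108, Blue 1.877, Green 3.045, Gold 2.122, Silver 7.906.
Rounding up: Red 5, Blue 2, Green 4, Gold 3, Silver 8 (total 22).
Blue receives 2.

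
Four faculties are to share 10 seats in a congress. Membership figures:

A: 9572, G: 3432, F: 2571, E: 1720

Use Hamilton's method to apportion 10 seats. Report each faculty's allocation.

A 6, G 2, F 1, E 1

The standard divisor is 17295/10 ≈ 1729.5.
Standard quotas: A 5.5345, G 1.9844, F 1.4866, E 0.9945.
Lower quotas: A 5, G 1, F 1, E 0 (sum 7, leaving 3 seats).
Remainders in descending order: E 0.9945, G 0.9844, A 0.5345, F 0.4866.
Largest remainders: E, G, A receive the extra seats.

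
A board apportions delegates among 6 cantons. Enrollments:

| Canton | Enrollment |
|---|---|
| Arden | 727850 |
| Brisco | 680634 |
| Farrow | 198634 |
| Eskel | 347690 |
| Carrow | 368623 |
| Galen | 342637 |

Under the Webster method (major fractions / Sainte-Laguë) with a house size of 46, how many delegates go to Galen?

Standard divisor 2666068/46 ≈ 57958; standard quotas: Arden 12.558, Brisco 11.744, Farrow 3.427, Eskel 5.999, Carrow 6.360, Galen 5.912.
Rounding to the nearest integer gives Arden 13, Brisco 12, Farrow 3, Eskel 6, Carrow 6, Galen 6 — total 46, matching the house size, so no adjustment is needed.
Galen receives 6.

6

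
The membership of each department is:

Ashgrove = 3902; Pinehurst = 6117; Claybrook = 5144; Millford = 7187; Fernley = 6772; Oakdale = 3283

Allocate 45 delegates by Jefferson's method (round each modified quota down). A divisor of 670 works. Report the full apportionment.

Ashgrove=5; Pinehurst=9; Claybrook=7; Millford=10; Fernley=10; Oakdale=4

With modified divisor 670: modified quotas Ashgrove 5.824, Pinehurst 9.130, Claybrook 7.678, Millford 10.727, Fernley 10.107, Oakdale 4.900.
Rounding down: Ashgrove 5, Pinehurst 9, Claybrook 7, Millford 10, Fernley 10, Oakdale 4 (total 45).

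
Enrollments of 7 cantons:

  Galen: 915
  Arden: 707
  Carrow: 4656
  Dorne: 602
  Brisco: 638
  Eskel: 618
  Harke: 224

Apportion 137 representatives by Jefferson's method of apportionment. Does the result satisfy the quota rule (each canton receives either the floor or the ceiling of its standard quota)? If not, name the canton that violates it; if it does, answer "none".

Standard quotas: Galen 14.995, Arden 11.586, Carrow 76.300, Dorne 9.865, Brisco 10.455, Eskel 10.128, Harke 3.671.
Jefferson allocation: Galen 15, Arden 11, Carrow 78, Dorne 10, Brisco 10, Eskel 10, Harke 3.
Carrow has quota 76.300 (lower 76, upper 77) but receives 78 — outside the quota interval.

Carrow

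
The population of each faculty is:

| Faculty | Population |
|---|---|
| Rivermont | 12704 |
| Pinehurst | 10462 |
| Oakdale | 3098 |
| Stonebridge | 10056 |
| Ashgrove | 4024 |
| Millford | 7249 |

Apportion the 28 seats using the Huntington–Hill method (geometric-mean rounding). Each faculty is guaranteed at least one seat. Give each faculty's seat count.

Rivermont 8, Pinehurst 6, Oakdale 2, Stonebridge 6, Ashgrove 2, Millford 4

With divisor 1670: modified quotas Rivermont 7.607, Pinehurst 6.265, Oakdale 1.855, Stonebridge 6.022, Ashgrove 2.410, Millford 4.341.
Geometric-mean thresholds: Rivermont √(7·8)=7.483, Pinehurst √(6·7)=6.481, Oakdale √(1·2)=1.414, Stonebridge √(6·7)=6.481, Ashgrove √(2·3)=2.449, Millford √(4·5)=4.472.
Each quota rounded against its threshold gives Rivermont 8, Pinehurst 6, Oakdale 2, Stonebridge 6, Ashgrove 2, Millford 4 (total 28).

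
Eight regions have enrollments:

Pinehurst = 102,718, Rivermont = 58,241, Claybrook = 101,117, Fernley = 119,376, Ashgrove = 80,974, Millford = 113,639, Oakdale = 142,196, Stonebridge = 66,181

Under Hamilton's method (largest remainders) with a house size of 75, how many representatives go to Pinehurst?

Standard divisor: 784442 ÷ 75 ≈ 10459.227.
Standard quotas: Pinehurst 9.8208, Rivermont 5.5684, Claybrook 9.6677, Fernley 11.4135, Ashgrove 7.7419, Millford 10.8650, Oakdale 13.5953, Stonebridge 6.3275.
Lower quotas: Pinehurst 9, Rivermont 5, Claybrook 9, Fernley 11, Ashgrove 7, Millford 10, Oakdale 13, Stonebridge 6 (sum 70, leaving 5 seats).
Remainders in descending order: Millford 0.8650, Pinehurst 0.8208, Ashgrove 0.7419, Claybrook 0.6677, Oakdale 0.5953, Rivermont 0.5684, Fernley 0.4135, Stonebridge 0.3275.
Largest remainders: Millford, Pinehurst, Ashgrove, Claybrook, Oakdale receive the extra seats.
Pinehurst receives 10.

10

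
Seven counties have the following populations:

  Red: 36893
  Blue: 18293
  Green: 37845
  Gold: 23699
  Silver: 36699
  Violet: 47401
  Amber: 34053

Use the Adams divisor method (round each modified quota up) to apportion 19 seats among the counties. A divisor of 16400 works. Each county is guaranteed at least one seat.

With modified divisor 16400: modified quotas Red 2.250, Blue 1.115, Green 2.308, Gold 1.445, Silver 2.238, Violet 2.890, Amber 2.076.
Rounding up: Red 3, Blue 2, Green 3, Gold 2, Silver 3, Violet 3, Amber 3 (total 19).

Red 3, Blue 2, Green 3, Gold 2, Silver 3, Violet 3, Amber 3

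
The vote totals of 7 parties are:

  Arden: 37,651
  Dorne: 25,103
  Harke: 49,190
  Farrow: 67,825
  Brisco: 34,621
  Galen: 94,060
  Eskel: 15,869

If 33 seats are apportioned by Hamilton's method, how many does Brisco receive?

The standard divisor is 324319/33 ≈ 9827.848.
Standard quotas: Arden 3.8311, Dorne 2.5543, Harke 5.0052, Farrow 6.9013, Brisco 3.5227, Galen 9.5708, Eskel 1.6147.
Lower quotas: Arden 3, Dorne 2, Harke 5, Farrow 6, Brisco 3, Galen 9, Eskel 1 (sum 29, leaving 4 seats).
Remainders in descending order: Farrow 0.9013, Arden 0.8311, Eskel 0.6147, Galen 0.5708, Dorne 0.5543, Brisco 0.5227, Harke 0.0052.
The surplus seats go to Farrow, Arden, Eskel, Galen.
Brisco receives 3.

3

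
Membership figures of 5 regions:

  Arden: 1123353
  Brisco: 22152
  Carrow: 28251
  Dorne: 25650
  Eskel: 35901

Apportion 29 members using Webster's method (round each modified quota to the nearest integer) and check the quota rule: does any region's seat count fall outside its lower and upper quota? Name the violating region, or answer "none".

Arden

Standard quotas: Arden 26.372, Brisco 0.520, Carrow 0.663, Dorne 0.602, Eskel 0.843.
Webster allocation: Arden 25, Brisco 1, Carrow 1, Dorne 1, Eskel 1.
Arden has quota 26.372 (lower 26, upper 27) but receives 25 — outside the quota interval.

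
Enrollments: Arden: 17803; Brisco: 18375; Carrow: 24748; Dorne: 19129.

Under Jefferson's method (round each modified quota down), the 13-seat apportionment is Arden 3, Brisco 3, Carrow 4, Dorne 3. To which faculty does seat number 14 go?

Priority for the next seat is population ÷ (current seats + 1).
Priorities: Arden 4450.750, Brisco 4593.750, Carrow 4949.600, Dorne 4782.250.
Highest priority: Carrow.

Carrow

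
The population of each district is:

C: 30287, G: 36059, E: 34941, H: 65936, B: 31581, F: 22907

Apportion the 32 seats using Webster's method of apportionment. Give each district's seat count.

C 4, G 5, E 5, H 10, B 5, F 3

Standard divisor 221711/32 ≈ 6928.469; standard quotas: C 4.371, G 5.204, E 5.043, H 9.517, B 4.558, F 3.306.
Rounding to the nearest integer gives C 4, G 5, E 5, H 10, B 5, F 3 — total 32, matching the house size, so no adjustment is needed.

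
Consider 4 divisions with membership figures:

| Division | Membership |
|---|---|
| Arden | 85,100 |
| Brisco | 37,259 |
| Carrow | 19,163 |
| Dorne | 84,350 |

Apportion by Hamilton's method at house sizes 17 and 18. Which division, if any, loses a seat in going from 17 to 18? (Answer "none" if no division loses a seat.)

At 17 seats: Arden 6, Brisco 3, Carrow 2, Dorne 6.
At 18 seats: Arden 7, Brisco 3, Carrow 1, Dorne 7.
Carrow drops from 2 to 1.

Carrow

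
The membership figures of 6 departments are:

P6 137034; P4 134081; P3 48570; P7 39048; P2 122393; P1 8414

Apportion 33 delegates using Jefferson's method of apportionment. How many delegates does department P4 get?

Standard divisor 489540/33 ≈ 14834.545; standard quotas: P6 9.237, P4 9.038, P3 3.274, P7 2.632, P2 8.251, P1 0.567.
Rounding down gives 9, 9, 3, 2, 8, 0 = 31 seats, so the divisor must be adjusted.
With modified divisor 13500: modified quotas P6 10.151, P4 9.932, P3 3.598, P7 2.892, P2 9.066, P1 0.623.
Rounding down: P6 10, P4 9, P3 3, P7 2, P2 9, P1 0 (total 33).
P4 receives 9.

9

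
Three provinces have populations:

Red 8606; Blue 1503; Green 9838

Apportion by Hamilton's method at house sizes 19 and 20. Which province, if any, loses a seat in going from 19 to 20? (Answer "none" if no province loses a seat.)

At 19 seats: Red 8, Blue 2, Green 9.
At 20 seats: Red 9, Blue 1, Green 10.
Blue drops from 2 to 1.

Blue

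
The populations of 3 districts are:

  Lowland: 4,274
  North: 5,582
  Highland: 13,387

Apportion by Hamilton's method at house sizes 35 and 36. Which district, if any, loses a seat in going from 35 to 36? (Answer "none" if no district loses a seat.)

Lowland

At 35 seats: Lowland 7, North 8, Highland 20.
At 36 seats: Lowland 6, North 9, Highland 21.
Lowland drops from 7 to 6.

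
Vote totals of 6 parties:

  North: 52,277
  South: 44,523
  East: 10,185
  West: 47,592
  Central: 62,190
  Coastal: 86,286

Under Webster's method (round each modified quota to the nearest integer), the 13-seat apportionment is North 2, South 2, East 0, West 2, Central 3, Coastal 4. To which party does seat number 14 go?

North

Priority for the next seat is population ÷ (current seats + 0.5).
Priorities: North 20910.800, South 17809.200, East 20370.000, West 19036.800, Central 17768.571, Coastal 19174.667.
Highest priority: North.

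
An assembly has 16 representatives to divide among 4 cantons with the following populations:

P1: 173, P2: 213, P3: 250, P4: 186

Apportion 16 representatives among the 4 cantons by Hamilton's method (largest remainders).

P1: 3, P2: 4, P3: 5, P4: 4

The standard divisor is 822/16 ≈ 51.375.
Standard quotas: P1 3.367, P2 4.146, P3 4.866, P4 3.620.
Lower quotas: P1 3, P2 4, P3 4, P4 3 (sum 14, leaving 2 seats).
Remainders in descending order: P3 0.866, P4 0.620, P1 0.367, P2 0.146.
Largest remainders: P3, P4 receive the extra seats.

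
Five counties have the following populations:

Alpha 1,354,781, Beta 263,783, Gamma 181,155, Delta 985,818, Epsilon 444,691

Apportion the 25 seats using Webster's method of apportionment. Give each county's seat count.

Alpha=11, Beta=2, Gamma=1, Delta=8, Epsilon=3

Standard divisor 3230228/25 ≈ 129209.12; standard quotas: Alpha 10.485, Beta 2.042, Gamma 1.402, Delta 7.630, Epsilon 3.442.
Rounding to the nearest integer gives 10, 2, 1, 8, 3 = 24 seats, so the divisor must be adjusted.
With modified divisor 128000: modified quotas Alpha 10.584, Beta 2.061, Gamma 1.415, Delta 7.702, Epsilon 3.474.
Rounding to the nearest integer: Alpha 11, Beta 2, Gamma 1, Delta 8, Epsilon 3 (total 25).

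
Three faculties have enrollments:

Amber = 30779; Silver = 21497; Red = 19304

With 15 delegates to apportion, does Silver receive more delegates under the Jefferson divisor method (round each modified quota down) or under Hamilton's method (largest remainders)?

Hamilton

Jefferson: Amber 7, Silver 4, Red 4.
Hamilton: Amber 6, Silver 5, Red 4.
Silver gets 4 under Jefferson and 5 under Hamilton.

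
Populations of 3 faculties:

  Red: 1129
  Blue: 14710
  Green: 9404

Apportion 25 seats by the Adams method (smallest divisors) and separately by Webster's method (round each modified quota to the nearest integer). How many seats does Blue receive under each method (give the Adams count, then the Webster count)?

14 and 15

Adams: Red 2, Blue 14, Green 9.
Webster: Red 1, Blue 15, Green 9.
Blue gets 14 under Adams and 15 under Webster.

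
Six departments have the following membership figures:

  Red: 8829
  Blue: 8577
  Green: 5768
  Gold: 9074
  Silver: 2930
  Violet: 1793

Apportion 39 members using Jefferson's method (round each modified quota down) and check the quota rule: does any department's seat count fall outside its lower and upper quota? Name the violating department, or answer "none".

Standard quotas: Red 9.314, Blue 9.048, Green 6.085, Gold 9.572, Silver 3.091, Violet 1.891.
Jefferson allocation: Red 9, Blue 9, Green 6, Gold 10, Silver 3, Violet 2.
Every allocation lies between the lower and upper quota.

none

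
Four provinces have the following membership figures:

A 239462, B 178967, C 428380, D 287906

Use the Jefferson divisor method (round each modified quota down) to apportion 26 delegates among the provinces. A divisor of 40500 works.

A=5, B=4, C=10, D=7

With modified divisor 40500: modified quotas A 5.913, B 4.419, C 10.577, D 7.109.
Rounding down: A 5, B 4, C 10, D 7 (total 26).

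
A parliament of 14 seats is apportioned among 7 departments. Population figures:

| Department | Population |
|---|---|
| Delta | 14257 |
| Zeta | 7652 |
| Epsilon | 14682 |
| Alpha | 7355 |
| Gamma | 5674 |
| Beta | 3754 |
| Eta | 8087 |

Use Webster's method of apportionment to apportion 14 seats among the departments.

Standard divisor 61461/14 ≈ 4390.071; standard quotas: Delta 3.248, Zeta 1.743, Epsilon 3.344, Alpha 1.675, Gamma 1.292, Beta 0.855, Eta 1.842.
Rounding to the nearest integer gives Delta 3, Zeta 2, Epsilon 3, Alpha 2, Gamma 1, Beta 1, Eta 2 — total 14, matching the house size, so no adjustment is needed.

Delta 3; Zeta 2; Epsilon 3; Alpha 2; Gamma 1; Beta 1; Eta 2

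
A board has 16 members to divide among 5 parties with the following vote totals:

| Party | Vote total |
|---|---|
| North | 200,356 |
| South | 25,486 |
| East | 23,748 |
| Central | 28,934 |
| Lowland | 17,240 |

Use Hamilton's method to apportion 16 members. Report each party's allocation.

The standard divisor is 295764/16 ≈ 18485.25.
Standard quotas: North 10.8387, South 1.3787, East 1.2847, Central 1.5652, Lowland 0.9326.
Lower quotas: North 10, South 1, East 1, Central 1, Lowland 0 (sum 13, leaving 3 seats).
Remainders in descending order: Lowland 0.9326, North 0.8387, Central 0.5652, South 0.3787, East 0.2847.
The surplus seats go to Lowland, North, Central.

North 11, South 1, East 1, Central 2, Lowland 1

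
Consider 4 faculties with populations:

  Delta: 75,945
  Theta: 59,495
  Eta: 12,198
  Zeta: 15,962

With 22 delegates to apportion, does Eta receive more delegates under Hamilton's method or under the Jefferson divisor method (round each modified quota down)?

Hamilton

Hamilton: Delta 10, Theta 8, Eta 2, Zeta 2.
Jefferson: Delta 11, Theta 8, Eta 1, Zeta 2.
Eta gets 2 under Hamilton and 1 under Jefferson.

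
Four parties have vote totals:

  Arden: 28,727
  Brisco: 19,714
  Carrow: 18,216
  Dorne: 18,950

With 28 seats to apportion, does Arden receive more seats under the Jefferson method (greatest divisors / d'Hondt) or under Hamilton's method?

Jefferson

Jefferson: Arden 10, Brisco 6, Carrow 6, Dorne 6.
Hamilton: Arden 9, Brisco 7, Carrow 6, Dorne 6.
Arden gets 10 under Jefferson and 9 under Hamilton.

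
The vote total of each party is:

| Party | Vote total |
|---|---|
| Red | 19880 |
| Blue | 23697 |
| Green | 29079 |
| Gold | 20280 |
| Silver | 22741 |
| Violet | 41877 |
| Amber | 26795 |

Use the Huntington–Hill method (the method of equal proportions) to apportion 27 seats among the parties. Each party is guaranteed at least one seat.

With divisor 6703: modified quotas Red 2.966, Blue 3.535, Green 4.338, Gold 3.026, Silver 3.393, Violet 6.248, Amber 3.997.
Geometric-mean thresholds: Red √(2·3)=2.449, Blue √(3·4)=3.464, Green √(4·5)=4.472, Gold √(3·4)=3.464, Silver √(3·4)=3.464, Violet √(6·7)=6.481, Amber √(3·4)=3.464.
Each quota rounded against its threshold gives Red 3, Blue 4, Green 4, Gold 3, Silver 3, Violet 6, Amber 4 (total 27).

Red: 3; Blue: 4; Green: 4; Gold: 3; Silver: 3; Violet: 6; Amber: 4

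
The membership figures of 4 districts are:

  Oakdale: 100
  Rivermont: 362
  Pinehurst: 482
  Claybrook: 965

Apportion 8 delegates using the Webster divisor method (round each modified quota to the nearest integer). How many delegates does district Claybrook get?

Standard divisor 1909/8 ≈ 238.625; standard quotas: Oakdale 0.419, Rivermont 1.517, Pinehurst 2.020, Claybrook 4.044.
Rounding to the nearest integer gives Oakdale 0, Rivermont 2, Pinehurst 2, Claybrook 4 — total 8, matching the house size, so no adjustment is needed.
Claybrook receives 4.

4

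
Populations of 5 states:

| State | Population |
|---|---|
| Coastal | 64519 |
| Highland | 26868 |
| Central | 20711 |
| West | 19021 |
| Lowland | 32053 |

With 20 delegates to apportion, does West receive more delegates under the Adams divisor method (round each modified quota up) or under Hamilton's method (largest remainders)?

Adams

Adams: Coastal 7, Highland 3, Central 3, West 3, Lowland 4.
Hamilton: Coastal 8, Highland 3, Central 3, West 2, Lowland 4.
West gets 3 under Adams and 2 under Hamilton.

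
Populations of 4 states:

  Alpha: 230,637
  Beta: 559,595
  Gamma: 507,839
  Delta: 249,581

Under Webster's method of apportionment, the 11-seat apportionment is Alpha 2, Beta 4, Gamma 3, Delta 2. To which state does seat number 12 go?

Gamma

Priority for the next seat is population ÷ (current seats + 0.5).
Priorities: Alpha 92254.800, Beta 124354.444, Gamma 145096.857, Delta 99832.400.
Highest priority: Gamma.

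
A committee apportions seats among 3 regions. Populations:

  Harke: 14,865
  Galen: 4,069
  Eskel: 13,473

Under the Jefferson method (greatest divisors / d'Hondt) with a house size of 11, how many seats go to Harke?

Standard divisor 32407/11 ≈ 2946.091; standard quotas: Harke 5.046, Galen 1.381, Eskel 4.573.
Rounding down gives 5, 1, 4 = 10 seats, so the divisor must be adjusted.
With modified divisor 2600: modified quotas Harke 5.717, Galen 1.565, Eskel 5.182.
Rounding down: Harke 5, Galen 1, Eskel 5 (total 11).
Harke receives 5.

5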